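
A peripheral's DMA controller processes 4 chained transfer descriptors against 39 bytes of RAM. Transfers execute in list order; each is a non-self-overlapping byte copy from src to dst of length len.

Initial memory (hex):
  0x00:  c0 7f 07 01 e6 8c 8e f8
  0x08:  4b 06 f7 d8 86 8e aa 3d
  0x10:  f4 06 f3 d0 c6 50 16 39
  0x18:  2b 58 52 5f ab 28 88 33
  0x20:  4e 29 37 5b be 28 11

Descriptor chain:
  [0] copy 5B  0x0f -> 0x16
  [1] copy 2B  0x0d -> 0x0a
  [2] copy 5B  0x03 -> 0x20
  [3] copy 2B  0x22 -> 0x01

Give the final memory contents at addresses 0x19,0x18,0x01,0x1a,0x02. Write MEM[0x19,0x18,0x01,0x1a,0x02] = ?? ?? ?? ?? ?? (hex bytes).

MEM[0x19,0x18,0x01,0x1a,0x02] = f3 06 8c d0 8e

#0 dst[0x16+5] := {0x3d,0xf4,0x06,0xf3,0xd0}
#1 dst[0x0a+2] := {0x8e,0xaa}
#2 dst[0x20+5] := {0x01,0xe6,0x8c,0x8e,0xf8}
#3 dst[0x01+2] := {0x8c,0x8e}
query mem[0x19]=0xf3, mem[0x18]=0x06, mem[0x01]=0x8c, mem[0x1a]=0xd0, mem[0x02]=0x8e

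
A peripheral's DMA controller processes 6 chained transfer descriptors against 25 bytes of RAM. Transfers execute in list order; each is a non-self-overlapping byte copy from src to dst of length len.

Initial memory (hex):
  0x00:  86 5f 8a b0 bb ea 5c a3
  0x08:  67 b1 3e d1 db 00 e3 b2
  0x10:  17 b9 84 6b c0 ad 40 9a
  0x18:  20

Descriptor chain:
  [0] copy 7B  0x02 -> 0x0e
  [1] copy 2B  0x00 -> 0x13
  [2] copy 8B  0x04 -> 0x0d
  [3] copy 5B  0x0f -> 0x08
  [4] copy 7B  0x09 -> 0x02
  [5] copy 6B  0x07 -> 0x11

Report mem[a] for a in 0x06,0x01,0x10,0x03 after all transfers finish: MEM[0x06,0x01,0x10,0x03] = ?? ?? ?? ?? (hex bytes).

MEM[0x06,0x01,0x10,0x03] = bb 5f a3 67

[0] 0x02->0x0e len=7 : 8a b0 bb ea 5c a3 67
[1] 0x00->0x13 len=2 : 86 5f
[2] 0x04->0x0d len=8 : bb ea 5c a3 67 b1 3e d1
[3] 0x0f->0x08 len=5 : 5c a3 67 b1 3e
[4] 0x09->0x02 len=7 : a3 67 b1 3e bb ea 5c
[5] 0x07->0x11 len=6 : ea 5c a3 67 b1 3e
query mem[0x06]=0xbb, mem[0x01]=0x5f, mem[0x10]=0xa3, mem[0x03]=0x67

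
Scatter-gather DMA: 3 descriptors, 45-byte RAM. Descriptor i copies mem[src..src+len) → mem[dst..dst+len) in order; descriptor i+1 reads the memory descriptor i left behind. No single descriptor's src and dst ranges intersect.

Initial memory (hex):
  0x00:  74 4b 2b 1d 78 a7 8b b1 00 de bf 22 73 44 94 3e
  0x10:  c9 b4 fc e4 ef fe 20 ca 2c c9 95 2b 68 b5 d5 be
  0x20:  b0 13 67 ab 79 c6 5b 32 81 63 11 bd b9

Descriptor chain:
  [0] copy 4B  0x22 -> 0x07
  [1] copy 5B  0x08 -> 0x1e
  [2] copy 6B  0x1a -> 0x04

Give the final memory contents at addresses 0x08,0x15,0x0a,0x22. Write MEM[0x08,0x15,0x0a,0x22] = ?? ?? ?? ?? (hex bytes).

[0] 0x22->0x07 len=4 : 67 ab 79 c6
[1] 0x08->0x1e len=5 : ab 79 c6 22 73
[2] 0x1a->0x04 len=6 : 95 2b 68 b5 ab 79
query mem[0x08]=0xab, mem[0x15]=0xfe, mem[0x0a]=0xc6, mem[0x22]=0x73

MEM[0x08,0x15,0x0a,0x22] = ab fe c6 73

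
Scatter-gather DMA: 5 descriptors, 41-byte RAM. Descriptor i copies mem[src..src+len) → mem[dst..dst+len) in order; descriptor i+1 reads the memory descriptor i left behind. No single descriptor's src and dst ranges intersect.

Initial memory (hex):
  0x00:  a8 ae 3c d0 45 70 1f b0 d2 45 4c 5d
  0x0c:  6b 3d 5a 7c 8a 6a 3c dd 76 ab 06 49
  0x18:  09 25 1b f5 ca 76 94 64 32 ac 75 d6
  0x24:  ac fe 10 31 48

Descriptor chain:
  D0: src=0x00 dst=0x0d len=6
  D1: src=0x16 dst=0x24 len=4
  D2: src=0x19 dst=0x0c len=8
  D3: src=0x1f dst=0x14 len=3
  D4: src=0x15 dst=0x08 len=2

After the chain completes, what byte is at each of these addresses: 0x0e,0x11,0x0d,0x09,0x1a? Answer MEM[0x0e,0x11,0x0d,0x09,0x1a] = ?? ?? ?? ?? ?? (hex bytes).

#0 dst[0x0d+6] := {0xa8,0xae,0x3c,0xd0,0x45,0x70}
#1 dst[0x24+4] := {0x06,0x49,0x09,0x25}
#2 dst[0x0c+8] := {0x25,0x1b,0xf5,0xca,0x76,0x94,0x64,0x32}
#3 dst[0x14+3] := {0x64,0x32,0xac}
#4 dst[0x08+2] := {0x32,0xac}
query mem[0x0e]=0xf5, mem[0x11]=0x94, mem[0x0d]=0x1b, mem[0x09]=0xac, mem[0x1a]=0x1b

MEM[0x0e,0x11,0x0d,0x09,0x1a] = f5 94 1b ac 1b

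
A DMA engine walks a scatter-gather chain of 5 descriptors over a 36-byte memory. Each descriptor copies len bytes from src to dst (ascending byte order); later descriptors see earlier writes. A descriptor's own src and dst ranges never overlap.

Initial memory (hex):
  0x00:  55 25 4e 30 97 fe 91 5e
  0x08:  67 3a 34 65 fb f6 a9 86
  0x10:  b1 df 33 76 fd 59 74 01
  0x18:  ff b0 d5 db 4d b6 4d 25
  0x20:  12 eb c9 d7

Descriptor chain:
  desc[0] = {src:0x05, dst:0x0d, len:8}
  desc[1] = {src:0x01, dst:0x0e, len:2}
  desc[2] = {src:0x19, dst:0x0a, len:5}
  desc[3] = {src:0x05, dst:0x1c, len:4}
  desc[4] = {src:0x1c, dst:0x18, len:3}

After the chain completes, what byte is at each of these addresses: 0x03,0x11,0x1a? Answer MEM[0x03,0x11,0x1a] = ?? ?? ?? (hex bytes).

MEM[0x03,0x11,0x1a] = 30 3a 5e

[0] 0x05->0x0d len=8 : fe 91 5e 67 3a 34 65 fb
[1] 0x01->0x0e len=2 : 25 4e
[2] 0x19->0x0a len=5 : b0 d5 db 4d b6
[3] 0x05->0x1c len=4 : fe 91 5e 67
[4] 0x1c->0x18 len=3 : fe 91 5e
query mem[0x03]=0x30, mem[0x11]=0x3a, mem[0x1a]=0x5e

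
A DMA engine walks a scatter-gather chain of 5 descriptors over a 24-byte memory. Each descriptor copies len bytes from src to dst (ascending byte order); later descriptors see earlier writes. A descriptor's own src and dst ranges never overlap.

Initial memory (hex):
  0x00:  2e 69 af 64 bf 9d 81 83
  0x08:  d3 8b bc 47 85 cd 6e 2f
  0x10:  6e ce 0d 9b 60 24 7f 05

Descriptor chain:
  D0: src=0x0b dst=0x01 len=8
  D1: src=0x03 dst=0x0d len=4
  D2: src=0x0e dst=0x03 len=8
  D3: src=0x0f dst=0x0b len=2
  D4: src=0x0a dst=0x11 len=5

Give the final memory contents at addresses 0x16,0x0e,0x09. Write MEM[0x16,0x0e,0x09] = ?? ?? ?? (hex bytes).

  after D0: wrote 8B at 0x01 = 4785cd6e2f6ece0d
  after D1: wrote 4B at 0x0d = cd6e2f6e
  after D2: wrote 8B at 0x03 = 6e2f6ece0d9b6024
  after D3: wrote 2B at 0x0b = 2f6e
  after D4: wrote 5B at 0x11 = 242f6ecd6e
query mem[0x16]=0x7f, mem[0x0e]=0x6e, mem[0x09]=0x60

MEM[0x16,0x0e,0x09] = 7f 6e 60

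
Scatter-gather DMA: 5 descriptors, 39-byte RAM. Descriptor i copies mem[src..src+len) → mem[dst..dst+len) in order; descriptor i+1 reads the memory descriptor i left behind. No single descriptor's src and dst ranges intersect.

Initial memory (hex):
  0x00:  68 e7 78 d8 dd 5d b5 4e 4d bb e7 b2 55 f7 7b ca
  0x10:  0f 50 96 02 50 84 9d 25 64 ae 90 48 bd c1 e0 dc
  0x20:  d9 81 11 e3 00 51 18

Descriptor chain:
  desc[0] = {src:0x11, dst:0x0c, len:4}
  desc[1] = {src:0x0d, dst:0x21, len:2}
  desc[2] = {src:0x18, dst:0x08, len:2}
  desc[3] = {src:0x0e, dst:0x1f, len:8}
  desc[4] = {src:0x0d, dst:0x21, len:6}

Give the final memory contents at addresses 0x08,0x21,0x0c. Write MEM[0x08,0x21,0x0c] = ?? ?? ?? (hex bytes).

MEM[0x08,0x21,0x0c] = 64 96 50

[0] 0x11->0x0c len=4 : 50 96 02 50
[1] 0x0d->0x21 len=2 : 96 02
[2] 0x18->0x08 len=2 : 64 ae
[3] 0x0e->0x1f len=8 : 02 50 0f 50 96 02 50 84
[4] 0x0d->0x21 len=6 : 96 02 50 0f 50 96
query mem[0x08]=0x64, mem[0x21]=0x96, mem[0x0c]=0x50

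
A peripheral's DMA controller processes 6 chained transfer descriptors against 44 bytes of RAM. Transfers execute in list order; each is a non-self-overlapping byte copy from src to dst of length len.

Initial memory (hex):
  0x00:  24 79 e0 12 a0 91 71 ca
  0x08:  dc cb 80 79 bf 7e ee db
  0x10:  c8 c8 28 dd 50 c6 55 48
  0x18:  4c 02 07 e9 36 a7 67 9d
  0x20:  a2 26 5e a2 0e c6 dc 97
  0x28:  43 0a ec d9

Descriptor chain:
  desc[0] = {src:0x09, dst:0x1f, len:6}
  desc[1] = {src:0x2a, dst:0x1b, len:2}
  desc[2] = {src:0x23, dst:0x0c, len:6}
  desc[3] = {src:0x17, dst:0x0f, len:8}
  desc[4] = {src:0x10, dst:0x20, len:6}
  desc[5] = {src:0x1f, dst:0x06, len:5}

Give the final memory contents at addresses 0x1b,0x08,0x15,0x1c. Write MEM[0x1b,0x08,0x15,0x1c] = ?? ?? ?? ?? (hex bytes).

D0: mem[0x1f..0x24] <- [cb 80 79 bf 7e ee]
D1: mem[0x1b..0x1c] <- [ec d9]
D2: mem[0x0c..0x11] <- [7e ee c6 dc 97 43]
D3: mem[0x0f..0x16] <- [48 4c 02 07 ec d9 a7 67]
D4: mem[0x20..0x25] <- [4c 02 07 ec d9 a7]
D5: mem[0x06..0x0a] <- [cb 4c 02 07 ec]
query mem[0x1b]=0xec, mem[0x08]=0x02, mem[0x15]=0xa7, mem[0x1c]=0xd9

MEM[0x1b,0x08,0x15,0x1c] = ec 02 a7 d9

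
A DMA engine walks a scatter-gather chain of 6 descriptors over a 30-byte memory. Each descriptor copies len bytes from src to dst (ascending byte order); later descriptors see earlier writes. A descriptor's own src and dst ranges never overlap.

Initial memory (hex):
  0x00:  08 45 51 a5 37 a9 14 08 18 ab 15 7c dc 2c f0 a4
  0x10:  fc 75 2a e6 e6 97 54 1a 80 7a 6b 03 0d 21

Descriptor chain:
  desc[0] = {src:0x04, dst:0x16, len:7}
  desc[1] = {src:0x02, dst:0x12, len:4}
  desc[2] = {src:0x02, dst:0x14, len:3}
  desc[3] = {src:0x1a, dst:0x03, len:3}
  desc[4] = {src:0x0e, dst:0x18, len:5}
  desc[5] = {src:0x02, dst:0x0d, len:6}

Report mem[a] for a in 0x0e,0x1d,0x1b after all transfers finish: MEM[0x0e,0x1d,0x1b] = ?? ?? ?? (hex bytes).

MEM[0x0e,0x1d,0x1b] = 18 21 75

[0] 0x04->0x16 len=7 : 37 a9 14 08 18 ab 15
[1] 0x02->0x12 len=4 : 51 a5 37 a9
[2] 0x02->0x14 len=3 : 51 a5 37
[3] 0x1a->0x03 len=3 : 18 ab 15
[4] 0x0e->0x18 len=5 : f0 a4 fc 75 51
[5] 0x02->0x0d len=6 : 51 18 ab 15 14 08
query mem[0x0e]=0x18, mem[0x1d]=0x21, mem[0x1b]=0x75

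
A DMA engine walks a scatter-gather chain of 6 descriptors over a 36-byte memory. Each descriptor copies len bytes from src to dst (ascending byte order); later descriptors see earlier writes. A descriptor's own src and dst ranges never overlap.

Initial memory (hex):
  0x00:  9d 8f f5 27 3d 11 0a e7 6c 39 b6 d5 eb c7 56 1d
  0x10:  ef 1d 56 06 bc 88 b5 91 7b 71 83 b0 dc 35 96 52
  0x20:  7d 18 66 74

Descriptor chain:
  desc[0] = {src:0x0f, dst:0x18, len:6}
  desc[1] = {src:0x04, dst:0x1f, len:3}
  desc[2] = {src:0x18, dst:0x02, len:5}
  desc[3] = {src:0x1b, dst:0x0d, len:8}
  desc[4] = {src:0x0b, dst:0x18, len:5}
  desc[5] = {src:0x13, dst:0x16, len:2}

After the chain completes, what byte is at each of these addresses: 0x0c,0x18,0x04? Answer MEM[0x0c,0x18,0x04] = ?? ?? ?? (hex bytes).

#0 dst[0x18+6] := {0x1d,0xef,0x1d,0x56,0x06,0xbc}
#1 dst[0x1f+3] := {0x3d,0x11,0x0a}
#2 dst[0x02+5] := {0x1d,0xef,0x1d,0x56,0x06}
#3 dst[0x0d+8] := {0x56,0x06,0xbc,0x96,0x3d,0x11,0x0a,0x66}
#4 dst[0x18+5] := {0xd5,0xeb,0x56,0x06,0xbc}
#5 dst[0x16+2] := {0x0a,0x66}
query mem[0x0c]=0xeb, mem[0x18]=0xd5, mem[0x04]=0x1d

MEM[0x0c,0x18,0x04] = eb d5 1d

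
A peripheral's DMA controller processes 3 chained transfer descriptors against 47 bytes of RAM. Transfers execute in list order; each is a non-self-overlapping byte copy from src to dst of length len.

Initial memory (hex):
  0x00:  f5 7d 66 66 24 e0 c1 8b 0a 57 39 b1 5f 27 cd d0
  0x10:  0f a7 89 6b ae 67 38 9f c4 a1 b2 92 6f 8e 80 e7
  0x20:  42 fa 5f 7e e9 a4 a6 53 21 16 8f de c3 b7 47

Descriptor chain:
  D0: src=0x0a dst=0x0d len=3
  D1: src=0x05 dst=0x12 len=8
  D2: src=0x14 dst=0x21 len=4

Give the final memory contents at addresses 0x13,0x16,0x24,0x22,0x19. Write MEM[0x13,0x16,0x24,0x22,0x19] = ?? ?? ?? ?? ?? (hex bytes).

MEM[0x13,0x16,0x24,0x22,0x19] = c1 57 39 0a 5f

[0] 0x0a->0x0d len=3 : 39 b1 5f
[1] 0x05->0x12 len=8 : e0 c1 8b 0a 57 39 b1 5f
[2] 0x14->0x21 len=4 : 8b 0a 57 39
query mem[0x13]=0xc1, mem[0x16]=0x57, mem[0x24]=0x39, mem[0x22]=0x0a, mem[0x19]=0x5f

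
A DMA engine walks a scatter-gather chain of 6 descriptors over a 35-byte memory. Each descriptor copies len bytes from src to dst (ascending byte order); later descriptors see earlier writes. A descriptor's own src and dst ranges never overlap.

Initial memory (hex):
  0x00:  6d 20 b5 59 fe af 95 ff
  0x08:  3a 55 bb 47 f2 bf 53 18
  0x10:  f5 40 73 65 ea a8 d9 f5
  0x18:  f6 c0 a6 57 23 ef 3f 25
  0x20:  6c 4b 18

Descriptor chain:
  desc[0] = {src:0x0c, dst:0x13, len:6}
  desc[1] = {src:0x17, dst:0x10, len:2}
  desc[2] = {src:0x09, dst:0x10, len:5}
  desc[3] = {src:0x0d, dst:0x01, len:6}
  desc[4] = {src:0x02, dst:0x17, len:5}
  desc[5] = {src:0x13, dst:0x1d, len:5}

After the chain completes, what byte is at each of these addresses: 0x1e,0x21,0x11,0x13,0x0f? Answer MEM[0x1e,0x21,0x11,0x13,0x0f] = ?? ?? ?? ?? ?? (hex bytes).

D0: mem[0x13..0x18] <- [f2 bf 53 18 f5 40]
D1: mem[0x10..0x11] <- [f5 40]
D2: mem[0x10..0x14] <- [55 bb 47 f2 bf]
D3: mem[0x01..0x06] <- [bf 53 18 55 bb 47]
D4: mem[0x17..0x1b] <- [53 18 55 bb 47]
D5: mem[0x1d..0x21] <- [f2 bf 53 18 53]
query mem[0x1e]=0xbf, mem[0x21]=0x53, mem[0x11]=0xbb, mem[0x13]=0xf2, mem[0x0f]=0x18

MEM[0x1e,0x21,0x11,0x13,0x0f] = bf 53 bb f2 18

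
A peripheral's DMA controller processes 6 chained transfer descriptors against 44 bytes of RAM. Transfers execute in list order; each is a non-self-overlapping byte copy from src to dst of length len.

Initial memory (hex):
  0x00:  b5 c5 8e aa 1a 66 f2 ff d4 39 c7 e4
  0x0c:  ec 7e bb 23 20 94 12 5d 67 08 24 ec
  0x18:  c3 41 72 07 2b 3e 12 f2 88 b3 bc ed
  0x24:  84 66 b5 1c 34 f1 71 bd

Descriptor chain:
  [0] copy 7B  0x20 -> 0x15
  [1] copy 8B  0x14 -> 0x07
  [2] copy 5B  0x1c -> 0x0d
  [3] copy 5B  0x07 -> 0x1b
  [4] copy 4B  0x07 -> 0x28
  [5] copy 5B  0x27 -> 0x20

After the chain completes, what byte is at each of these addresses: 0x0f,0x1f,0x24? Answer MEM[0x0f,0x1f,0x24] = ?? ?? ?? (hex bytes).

[0] 0x20->0x15 len=7 : 88 b3 bc ed 84 66 b5
[1] 0x14->0x07 len=8 : 67 88 b3 bc ed 84 66 b5
[2] 0x1c->0x0d len=5 : 2b 3e 12 f2 88
[3] 0x07->0x1b len=5 : 67 88 b3 bc ed
[4] 0x07->0x28 len=4 : 67 88 b3 bc
[5] 0x27->0x20 len=5 : 1c 67 88 b3 bc
query mem[0x0f]=0x12, mem[0x1f]=0xed, mem[0x24]=0xbc

MEM[0x0f,0x1f,0x24] = 12 ed bc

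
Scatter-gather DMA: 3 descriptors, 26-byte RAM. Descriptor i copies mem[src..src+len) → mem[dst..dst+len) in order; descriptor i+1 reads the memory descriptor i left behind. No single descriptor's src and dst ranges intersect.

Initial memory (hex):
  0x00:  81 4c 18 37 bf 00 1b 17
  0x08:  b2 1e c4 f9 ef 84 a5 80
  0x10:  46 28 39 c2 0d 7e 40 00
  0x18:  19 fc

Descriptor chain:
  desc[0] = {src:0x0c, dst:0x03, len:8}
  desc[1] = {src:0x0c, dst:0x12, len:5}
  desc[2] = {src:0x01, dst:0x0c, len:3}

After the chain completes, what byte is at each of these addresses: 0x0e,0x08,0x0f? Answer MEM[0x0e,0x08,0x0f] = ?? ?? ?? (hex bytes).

MEM[0x0e,0x08,0x0f] = ef 28 80

  after D0: wrote 8B at 0x03 = ef84a580462839c2
  after D1: wrote 5B at 0x12 = ef84a58046
  after D2: wrote 3B at 0x0c = 4c18ef
query mem[0x0e]=0xef, mem[0x08]=0x28, mem[0x0f]=0x80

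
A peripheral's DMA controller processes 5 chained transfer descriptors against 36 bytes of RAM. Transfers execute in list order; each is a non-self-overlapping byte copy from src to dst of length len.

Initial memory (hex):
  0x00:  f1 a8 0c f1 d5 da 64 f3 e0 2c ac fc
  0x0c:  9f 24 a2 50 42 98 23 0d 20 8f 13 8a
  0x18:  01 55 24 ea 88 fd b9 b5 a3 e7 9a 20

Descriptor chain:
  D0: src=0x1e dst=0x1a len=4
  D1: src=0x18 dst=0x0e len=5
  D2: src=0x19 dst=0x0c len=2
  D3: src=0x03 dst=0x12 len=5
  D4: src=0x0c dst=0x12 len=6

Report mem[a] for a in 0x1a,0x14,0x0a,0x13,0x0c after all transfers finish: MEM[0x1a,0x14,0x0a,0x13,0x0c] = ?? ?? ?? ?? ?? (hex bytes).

  after D0: wrote 4B at 0x1a = b9b5a3e7
  after D1: wrote 5B at 0x0e = 0155b9b5a3
  after D2: wrote 2B at 0x0c = 55b9
  after D3: wrote 5B at 0x12 = f1d5da64f3
  after D4: wrote 6B at 0x12 = 55b90155b9b5
query mem[0x1a]=0xb9, mem[0x14]=0x01, mem[0x0a]=0xac, mem[0x13]=0xb9, mem[0x0c]=0x55

MEM[0x1a,0x14,0x0a,0x13,0x0c] = b9 01 ac b9 55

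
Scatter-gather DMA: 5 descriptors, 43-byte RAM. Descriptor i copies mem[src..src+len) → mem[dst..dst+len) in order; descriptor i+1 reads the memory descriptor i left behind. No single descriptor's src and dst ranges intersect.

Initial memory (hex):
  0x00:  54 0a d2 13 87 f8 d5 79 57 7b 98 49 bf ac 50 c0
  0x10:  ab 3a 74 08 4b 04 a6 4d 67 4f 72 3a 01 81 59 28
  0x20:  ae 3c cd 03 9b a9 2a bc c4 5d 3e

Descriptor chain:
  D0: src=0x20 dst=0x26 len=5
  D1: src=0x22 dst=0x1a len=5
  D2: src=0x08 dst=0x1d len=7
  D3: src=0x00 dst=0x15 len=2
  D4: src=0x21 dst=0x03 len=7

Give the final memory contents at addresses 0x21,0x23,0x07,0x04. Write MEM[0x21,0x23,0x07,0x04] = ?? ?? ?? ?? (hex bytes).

MEM[0x21,0x23,0x07,0x04] = bf 50 a9 ac

#0 dst[0x26+5] := {0xae,0x3c,0xcd,0x03,0x9b}
#1 dst[0x1a+5] := {0xcd,0x03,0x9b,0xa9,0xae}
#2 dst[0x1d+7] := {0x57,0x7b,0x98,0x49,0xbf,0xac,0x50}
#3 dst[0x15+2] := {0x54,0x0a}
#4 dst[0x03+7] := {0xbf,0xac,0x50,0x9b,0xa9,0xae,0x3c}
query mem[0x21]=0xbf, mem[0x23]=0x50, mem[0x07]=0xa9, mem[0x04]=0xac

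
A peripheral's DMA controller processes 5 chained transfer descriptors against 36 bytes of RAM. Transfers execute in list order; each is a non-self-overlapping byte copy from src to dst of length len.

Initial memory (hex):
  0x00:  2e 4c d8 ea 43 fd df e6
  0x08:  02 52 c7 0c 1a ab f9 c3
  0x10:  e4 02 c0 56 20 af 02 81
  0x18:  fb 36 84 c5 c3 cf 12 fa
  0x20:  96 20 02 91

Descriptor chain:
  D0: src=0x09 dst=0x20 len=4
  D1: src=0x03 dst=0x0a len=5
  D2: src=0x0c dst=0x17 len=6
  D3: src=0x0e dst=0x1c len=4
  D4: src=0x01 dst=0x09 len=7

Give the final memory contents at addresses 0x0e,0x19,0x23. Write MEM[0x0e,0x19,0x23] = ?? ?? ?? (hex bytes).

[0] 0x09->0x20 len=4 : 52 c7 0c 1a
[1] 0x03->0x0a len=5 : ea 43 fd df e6
[2] 0x0c->0x17 len=6 : fd df e6 c3 e4 02
[3] 0x0e->0x1c len=4 : e6 c3 e4 02
[4] 0x01->0x09 len=7 : 4c d8 ea 43 fd df e6
query mem[0x0e]=0xdf, mem[0x19]=0xe6, mem[0x23]=0x1a

MEM[0x0e,0x19,0x23] = df e6 1a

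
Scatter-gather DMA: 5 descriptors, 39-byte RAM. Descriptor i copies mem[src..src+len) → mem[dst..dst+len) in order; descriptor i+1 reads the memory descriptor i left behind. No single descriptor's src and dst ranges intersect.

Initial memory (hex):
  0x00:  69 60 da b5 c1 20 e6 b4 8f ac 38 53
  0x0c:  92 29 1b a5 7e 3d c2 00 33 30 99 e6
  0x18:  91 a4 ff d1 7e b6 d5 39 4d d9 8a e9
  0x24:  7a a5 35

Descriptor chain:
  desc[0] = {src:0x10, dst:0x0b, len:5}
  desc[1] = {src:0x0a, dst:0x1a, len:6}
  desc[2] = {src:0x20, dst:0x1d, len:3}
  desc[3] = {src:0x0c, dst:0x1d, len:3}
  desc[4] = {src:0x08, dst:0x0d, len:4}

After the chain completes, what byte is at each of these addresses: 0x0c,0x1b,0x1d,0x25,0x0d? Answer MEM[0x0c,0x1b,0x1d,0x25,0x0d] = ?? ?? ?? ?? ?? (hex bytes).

#0 dst[0x0b+5] := {0x7e,0x3d,0xc2,0x00,0x33}
#1 dst[0x1a+6] := {0x38,0x7e,0x3d,0xc2,0x00,0x33}
#2 dst[0x1d+3] := {0x4d,0xd9,0x8a}
#3 dst[0x1d+3] := {0x3d,0xc2,0x00}
#4 dst[0x0d+4] := {0x8f,0xac,0x38,0x7e}
query mem[0x0c]=0x3d, mem[0x1b]=0x7e, mem[0x1d]=0x3d, mem[0x25]=0xa5, mem[0x0d]=0x8f

MEM[0x0c,0x1b,0x1d,0x25,0x0d] = 3d 7e 3d a5 8f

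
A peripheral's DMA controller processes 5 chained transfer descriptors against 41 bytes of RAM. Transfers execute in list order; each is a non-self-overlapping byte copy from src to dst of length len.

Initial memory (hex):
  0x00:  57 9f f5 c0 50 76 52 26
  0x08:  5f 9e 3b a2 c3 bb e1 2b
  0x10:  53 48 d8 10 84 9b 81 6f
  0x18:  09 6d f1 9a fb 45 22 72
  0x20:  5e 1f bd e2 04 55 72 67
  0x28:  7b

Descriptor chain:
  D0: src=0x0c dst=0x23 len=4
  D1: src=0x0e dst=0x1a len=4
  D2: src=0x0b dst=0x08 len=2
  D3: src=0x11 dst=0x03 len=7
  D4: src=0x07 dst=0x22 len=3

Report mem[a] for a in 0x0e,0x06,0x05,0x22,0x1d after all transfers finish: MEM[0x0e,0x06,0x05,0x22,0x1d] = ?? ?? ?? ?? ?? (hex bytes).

MEM[0x0e,0x06,0x05,0x22,0x1d] = e1 84 10 9b 48

[0] 0x0c->0x23 len=4 : c3 bb e1 2b
[1] 0x0e->0x1a len=4 : e1 2b 53 48
[2] 0x0b->0x08 len=2 : a2 c3
[3] 0x11->0x03 len=7 : 48 d8 10 84 9b 81 6f
[4] 0x07->0x22 len=3 : 9b 81 6f
query mem[0x0e]=0xe1, mem[0x06]=0x84, mem[0x05]=0x10, mem[0x22]=0x9b, mem[0x1d]=0x48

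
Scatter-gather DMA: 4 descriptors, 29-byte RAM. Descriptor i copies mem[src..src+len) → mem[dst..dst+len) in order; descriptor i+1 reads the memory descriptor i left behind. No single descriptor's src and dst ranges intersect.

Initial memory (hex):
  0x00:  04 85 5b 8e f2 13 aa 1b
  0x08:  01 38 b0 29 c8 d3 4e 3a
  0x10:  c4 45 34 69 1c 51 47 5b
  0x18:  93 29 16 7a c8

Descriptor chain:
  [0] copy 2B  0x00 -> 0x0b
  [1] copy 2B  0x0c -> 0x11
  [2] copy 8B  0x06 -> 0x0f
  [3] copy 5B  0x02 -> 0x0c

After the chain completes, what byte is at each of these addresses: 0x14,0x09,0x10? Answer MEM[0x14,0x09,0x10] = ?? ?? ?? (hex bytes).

  after D0: wrote 2B at 0x0b = 0485
  after D1: wrote 2B at 0x11 = 85d3
  after D2: wrote 8B at 0x0f = aa1b0138b00485d3
  after D3: wrote 5B at 0x0c = 5b8ef213aa
query mem[0x14]=0x04, mem[0x09]=0x38, mem[0x10]=0xaa

MEM[0x14,0x09,0x10] = 04 38 aa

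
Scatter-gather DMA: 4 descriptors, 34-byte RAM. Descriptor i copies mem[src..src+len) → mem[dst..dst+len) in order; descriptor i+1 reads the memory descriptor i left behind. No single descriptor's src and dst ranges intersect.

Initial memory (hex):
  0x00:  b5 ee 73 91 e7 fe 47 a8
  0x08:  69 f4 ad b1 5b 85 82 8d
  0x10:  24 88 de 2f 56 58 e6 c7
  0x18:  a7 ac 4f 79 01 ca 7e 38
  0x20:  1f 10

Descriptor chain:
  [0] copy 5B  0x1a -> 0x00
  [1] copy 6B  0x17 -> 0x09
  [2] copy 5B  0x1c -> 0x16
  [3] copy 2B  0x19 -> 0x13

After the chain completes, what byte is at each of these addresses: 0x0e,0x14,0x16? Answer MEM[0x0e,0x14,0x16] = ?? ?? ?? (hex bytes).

  after D0: wrote 5B at 0x00 = 4f7901ca7e
  after D1: wrote 6B at 0x09 = c7a7ac4f7901
  after D2: wrote 5B at 0x16 = 01ca7e381f
  after D3: wrote 2B at 0x13 = 381f
query mem[0x0e]=0x01, mem[0x14]=0x1f, mem[0x16]=0x01

MEM[0x0e,0x14,0x16] = 01 1f 01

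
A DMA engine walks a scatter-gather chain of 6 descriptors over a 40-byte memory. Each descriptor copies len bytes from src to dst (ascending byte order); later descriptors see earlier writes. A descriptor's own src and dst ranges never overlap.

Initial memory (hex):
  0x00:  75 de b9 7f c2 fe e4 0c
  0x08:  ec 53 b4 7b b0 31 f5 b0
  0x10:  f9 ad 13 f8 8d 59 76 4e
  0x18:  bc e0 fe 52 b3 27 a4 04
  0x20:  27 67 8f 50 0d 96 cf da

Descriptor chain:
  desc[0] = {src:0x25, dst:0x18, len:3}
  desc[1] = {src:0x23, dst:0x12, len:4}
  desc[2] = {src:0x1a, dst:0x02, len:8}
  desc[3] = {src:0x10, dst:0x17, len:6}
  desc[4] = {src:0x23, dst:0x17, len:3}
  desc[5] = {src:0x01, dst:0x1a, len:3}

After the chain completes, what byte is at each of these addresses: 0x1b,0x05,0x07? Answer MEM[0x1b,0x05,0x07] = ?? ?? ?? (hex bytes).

MEM[0x1b,0x05,0x07] = da 27 04

[0] 0x25->0x18 len=3 : 96 cf da
[1] 0x23->0x12 len=4 : 50 0d 96 cf
[2] 0x1a->0x02 len=8 : da 52 b3 27 a4 04 27 67
[3] 0x10->0x17 len=6 : f9 ad 50 0d 96 cf
[4] 0x23->0x17 len=3 : 50 0d 96
[5] 0x01->0x1a len=3 : de da 52
query mem[0x1b]=0xda, mem[0x05]=0x27, mem[0x07]=0x04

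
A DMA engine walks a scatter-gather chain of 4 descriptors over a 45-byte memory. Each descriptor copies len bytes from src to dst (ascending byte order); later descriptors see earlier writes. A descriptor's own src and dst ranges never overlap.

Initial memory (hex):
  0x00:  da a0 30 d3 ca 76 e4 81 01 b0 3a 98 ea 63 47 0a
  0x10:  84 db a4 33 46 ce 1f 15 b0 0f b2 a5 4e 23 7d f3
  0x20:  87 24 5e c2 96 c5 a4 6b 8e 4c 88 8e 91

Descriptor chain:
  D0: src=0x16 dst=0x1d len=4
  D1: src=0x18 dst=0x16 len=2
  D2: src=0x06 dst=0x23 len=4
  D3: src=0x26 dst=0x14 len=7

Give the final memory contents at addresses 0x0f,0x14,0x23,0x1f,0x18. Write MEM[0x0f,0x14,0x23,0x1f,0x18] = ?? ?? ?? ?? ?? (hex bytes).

MEM[0x0f,0x14,0x23,0x1f,0x18] = 0a b0 e4 b0 88

[0] 0x16->0x1d len=4 : 1f 15 b0 0f
[1] 0x18->0x16 len=2 : b0 0f
[2] 0x06->0x23 len=4 : e4 81 01 b0
[3] 0x26->0x14 len=7 : b0 6b 8e 4c 88 8e 91
query mem[0x0f]=0x0a, mem[0x14]=0xb0, mem[0x23]=0xe4, mem[0x1f]=0xb0, mem[0x18]=0x88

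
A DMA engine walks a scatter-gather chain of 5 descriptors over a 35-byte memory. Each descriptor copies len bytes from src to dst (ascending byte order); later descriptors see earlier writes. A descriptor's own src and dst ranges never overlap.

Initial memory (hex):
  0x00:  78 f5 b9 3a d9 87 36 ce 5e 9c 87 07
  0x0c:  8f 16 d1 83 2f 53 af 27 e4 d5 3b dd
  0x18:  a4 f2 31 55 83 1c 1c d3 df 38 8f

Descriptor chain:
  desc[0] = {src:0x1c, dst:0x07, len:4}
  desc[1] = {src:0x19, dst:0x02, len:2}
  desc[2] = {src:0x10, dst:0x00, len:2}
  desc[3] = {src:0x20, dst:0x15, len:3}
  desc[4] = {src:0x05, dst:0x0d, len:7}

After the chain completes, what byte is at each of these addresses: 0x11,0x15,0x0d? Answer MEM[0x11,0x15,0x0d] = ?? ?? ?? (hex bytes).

  after D0: wrote 4B at 0x07 = 831c1cd3
  after D1: wrote 2B at 0x02 = f231
  after D2: wrote 2B at 0x00 = 2f53
  after D3: wrote 3B at 0x15 = df388f
  after D4: wrote 7B at 0x0d = 8736831c1cd307
query mem[0x11]=0x1c, mem[0x15]=0xdf, mem[0x0d]=0x87

MEM[0x11,0x15,0x0d] = 1c df 87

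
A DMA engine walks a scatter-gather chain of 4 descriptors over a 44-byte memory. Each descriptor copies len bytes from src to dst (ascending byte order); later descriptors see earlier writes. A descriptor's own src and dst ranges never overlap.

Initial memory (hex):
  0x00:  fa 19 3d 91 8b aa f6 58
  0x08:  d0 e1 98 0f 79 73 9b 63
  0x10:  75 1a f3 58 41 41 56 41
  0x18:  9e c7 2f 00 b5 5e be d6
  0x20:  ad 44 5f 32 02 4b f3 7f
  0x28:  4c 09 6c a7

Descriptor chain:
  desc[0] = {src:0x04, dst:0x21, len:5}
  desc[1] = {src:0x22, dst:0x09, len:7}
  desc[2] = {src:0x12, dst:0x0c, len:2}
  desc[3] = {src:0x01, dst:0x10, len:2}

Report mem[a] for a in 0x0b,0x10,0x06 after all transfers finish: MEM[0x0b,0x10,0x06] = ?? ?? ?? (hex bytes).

MEM[0x0b,0x10,0x06] = 58 19 f6

D0: mem[0x21..0x25] <- [8b aa f6 58 d0]
D1: mem[0x09..0x0f] <- [aa f6 58 d0 f3 7f 4c]
D2: mem[0x0c..0x0d] <- [f3 58]
D3: mem[0x10..0x11] <- [19 3d]
query mem[0x0b]=0x58, mem[0x10]=0x19, mem[0x06]=0xf6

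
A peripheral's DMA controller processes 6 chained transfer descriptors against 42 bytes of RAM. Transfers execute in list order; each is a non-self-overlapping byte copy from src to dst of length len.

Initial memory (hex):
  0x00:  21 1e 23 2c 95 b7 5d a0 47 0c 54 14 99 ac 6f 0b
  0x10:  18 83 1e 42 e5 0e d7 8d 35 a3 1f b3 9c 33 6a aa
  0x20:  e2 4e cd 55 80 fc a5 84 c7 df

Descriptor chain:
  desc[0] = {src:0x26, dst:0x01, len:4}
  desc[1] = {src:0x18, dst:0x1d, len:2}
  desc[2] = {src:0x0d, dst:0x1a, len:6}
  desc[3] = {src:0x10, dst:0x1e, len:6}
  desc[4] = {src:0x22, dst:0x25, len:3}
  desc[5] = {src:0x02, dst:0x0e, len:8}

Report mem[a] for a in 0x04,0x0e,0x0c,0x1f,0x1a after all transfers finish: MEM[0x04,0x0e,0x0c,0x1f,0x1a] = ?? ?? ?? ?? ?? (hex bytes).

MEM[0x04,0x0e,0x0c,0x1f,0x1a] = df 84 99 83 ac

[0] 0x26->0x01 len=4 : a5 84 c7 df
[1] 0x18->0x1d len=2 : 35 a3
[2] 0x0d->0x1a len=6 : ac 6f 0b 18 83 1e
[3] 0x10->0x1e len=6 : 18 83 1e 42 e5 0e
[4] 0x22->0x25 len=3 : e5 0e 80
[5] 0x02->0x0e len=8 : 84 c7 df b7 5d a0 47 0c
query mem[0x04]=0xdf, mem[0x0e]=0x84, mem[0x0c]=0x99, mem[0x1f]=0x83, mem[0x1a]=0xac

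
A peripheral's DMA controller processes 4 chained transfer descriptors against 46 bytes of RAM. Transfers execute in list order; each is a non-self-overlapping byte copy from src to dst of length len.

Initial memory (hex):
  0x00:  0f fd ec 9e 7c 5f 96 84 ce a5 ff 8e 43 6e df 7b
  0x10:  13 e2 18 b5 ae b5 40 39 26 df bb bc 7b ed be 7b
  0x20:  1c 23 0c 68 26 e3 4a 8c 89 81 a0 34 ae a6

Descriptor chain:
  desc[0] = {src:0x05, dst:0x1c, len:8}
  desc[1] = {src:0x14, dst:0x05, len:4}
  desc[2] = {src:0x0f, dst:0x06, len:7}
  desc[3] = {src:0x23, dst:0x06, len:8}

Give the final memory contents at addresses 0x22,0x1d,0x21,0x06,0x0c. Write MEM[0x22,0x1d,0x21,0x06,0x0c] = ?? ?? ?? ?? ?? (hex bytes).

MEM[0x22,0x1d,0x21,0x06,0x0c] = 8e 96 ff 43 81

#0 dst[0x1c+8] := {0x5f,0x96,0x84,0xce,0xa5,0xff,0x8e,0x43}
#1 dst[0x05+4] := {0xae,0xb5,0x40,0x39}
#2 dst[0x06+7] := {0x7b,0x13,0xe2,0x18,0xb5,0xae,0xb5}
#3 dst[0x06+8] := {0x43,0x26,0xe3,0x4a,0x8c,0x89,0x81,0xa0}
query mem[0x22]=0x8e, mem[0x1d]=0x96, mem[0x21]=0xff, mem[0x06]=0x43, mem[0x0c]=0x81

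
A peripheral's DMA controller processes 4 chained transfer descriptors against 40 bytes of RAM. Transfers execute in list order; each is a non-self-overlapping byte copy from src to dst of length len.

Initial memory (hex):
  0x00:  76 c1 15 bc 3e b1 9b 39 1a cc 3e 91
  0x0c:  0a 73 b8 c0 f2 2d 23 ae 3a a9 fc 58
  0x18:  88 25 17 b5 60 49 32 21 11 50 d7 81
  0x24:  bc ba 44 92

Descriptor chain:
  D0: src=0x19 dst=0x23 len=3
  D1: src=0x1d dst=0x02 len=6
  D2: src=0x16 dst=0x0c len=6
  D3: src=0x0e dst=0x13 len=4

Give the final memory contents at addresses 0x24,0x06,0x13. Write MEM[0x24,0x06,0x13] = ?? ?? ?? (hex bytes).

MEM[0x24,0x06,0x13] = 17 50 88

D0: mem[0x23..0x25] <- [25 17 b5]
D1: mem[0x02..0x07] <- [49 32 21 11 50 d7]
D2: mem[0x0c..0x11] <- [fc 58 88 25 17 b5]
D3: mem[0x13..0x16] <- [88 25 17 b5]
query mem[0x24]=0x17, mem[0x06]=0x50, mem[0x13]=0x88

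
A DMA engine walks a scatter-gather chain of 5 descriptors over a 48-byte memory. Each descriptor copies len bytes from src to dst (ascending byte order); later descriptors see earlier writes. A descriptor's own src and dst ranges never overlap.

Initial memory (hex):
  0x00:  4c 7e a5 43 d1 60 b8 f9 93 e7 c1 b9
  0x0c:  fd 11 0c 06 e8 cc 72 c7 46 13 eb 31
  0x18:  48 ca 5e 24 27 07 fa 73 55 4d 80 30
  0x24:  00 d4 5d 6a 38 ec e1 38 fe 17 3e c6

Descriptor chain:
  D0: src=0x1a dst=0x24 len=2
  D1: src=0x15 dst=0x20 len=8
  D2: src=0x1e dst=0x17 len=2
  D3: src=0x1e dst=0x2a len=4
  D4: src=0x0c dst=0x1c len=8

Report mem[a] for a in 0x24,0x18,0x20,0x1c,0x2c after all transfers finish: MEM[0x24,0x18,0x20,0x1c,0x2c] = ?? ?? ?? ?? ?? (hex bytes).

D0: mem[0x24..0x25] <- [5e 24]
D1: mem[0x20..0x27] <- [13 eb 31 48 ca 5e 24 27]
D2: mem[0x17..0x18] <- [fa 73]
D3: mem[0x2a..0x2d] <- [fa 73 13 eb]
D4: mem[0x1c..0x23] <- [fd 11 0c 06 e8 cc 72 c7]
query mem[0x24]=0xca, mem[0x18]=0x73, mem[0x20]=0xe8, mem[0x1c]=0xfd, mem[0x2c]=0x13

MEM[0x24,0x18,0x20,0x1c,0x2c] = ca 73 e8 fd 13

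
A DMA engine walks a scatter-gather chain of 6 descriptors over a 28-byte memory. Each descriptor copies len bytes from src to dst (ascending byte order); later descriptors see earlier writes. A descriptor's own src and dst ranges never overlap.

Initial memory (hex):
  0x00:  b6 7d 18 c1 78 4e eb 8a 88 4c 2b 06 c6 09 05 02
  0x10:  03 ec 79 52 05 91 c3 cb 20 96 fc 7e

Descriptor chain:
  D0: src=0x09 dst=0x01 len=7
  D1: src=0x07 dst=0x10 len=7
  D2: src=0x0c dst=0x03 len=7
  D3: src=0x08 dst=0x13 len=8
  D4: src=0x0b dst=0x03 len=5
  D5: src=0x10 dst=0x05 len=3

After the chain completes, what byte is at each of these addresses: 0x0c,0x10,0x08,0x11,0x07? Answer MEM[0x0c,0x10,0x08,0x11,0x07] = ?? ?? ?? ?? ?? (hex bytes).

D0: mem[0x01..0x07] <- [4c 2b 06 c6 09 05 02]
D1: mem[0x10..0x16] <- [02 88 4c 2b 06 c6 09]
D2: mem[0x03..0x09] <- [c6 09 05 02 02 88 4c]
D3: mem[0x13..0x1a] <- [88 4c 2b 06 c6 09 05 02]
D4: mem[0x03..0x07] <- [06 c6 09 05 02]
D5: mem[0x05..0x07] <- [02 88 4c]
query mem[0x0c]=0xc6, mem[0x10]=0x02, mem[0x08]=0x88, mem[0x11]=0x88, mem[0x07]=0x4c

MEM[0x0c,0x10,0x08,0x11,0x07] = c6 02 88 88 4c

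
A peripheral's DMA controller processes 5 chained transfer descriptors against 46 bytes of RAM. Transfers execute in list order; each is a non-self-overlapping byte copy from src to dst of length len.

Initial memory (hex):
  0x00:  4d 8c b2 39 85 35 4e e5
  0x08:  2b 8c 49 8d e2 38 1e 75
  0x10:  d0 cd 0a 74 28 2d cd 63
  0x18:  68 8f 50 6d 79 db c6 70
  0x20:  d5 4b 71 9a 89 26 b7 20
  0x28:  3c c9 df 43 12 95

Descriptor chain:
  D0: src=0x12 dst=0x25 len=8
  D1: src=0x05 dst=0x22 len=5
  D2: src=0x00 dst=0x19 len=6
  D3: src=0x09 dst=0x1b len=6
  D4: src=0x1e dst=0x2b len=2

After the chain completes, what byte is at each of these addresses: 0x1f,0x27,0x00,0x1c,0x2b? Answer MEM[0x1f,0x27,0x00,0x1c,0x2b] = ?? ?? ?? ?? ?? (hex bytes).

MEM[0x1f,0x27,0x00,0x1c,0x2b] = 38 28 4d 49 e2

[0] 0x12->0x25 len=8 : 0a 74 28 2d cd 63 68 8f
[1] 0x05->0x22 len=5 : 35 4e e5 2b 8c
[2] 0x00->0x19 len=6 : 4d 8c b2 39 85 35
[3] 0x09->0x1b len=6 : 8c 49 8d e2 38 1e
[4] 0x1e->0x2b len=2 : e2 38
query mem[0x1f]=0x38, mem[0x27]=0x28, mem[0x00]=0x4d, mem[0x1c]=0x49, mem[0x2b]=0xe2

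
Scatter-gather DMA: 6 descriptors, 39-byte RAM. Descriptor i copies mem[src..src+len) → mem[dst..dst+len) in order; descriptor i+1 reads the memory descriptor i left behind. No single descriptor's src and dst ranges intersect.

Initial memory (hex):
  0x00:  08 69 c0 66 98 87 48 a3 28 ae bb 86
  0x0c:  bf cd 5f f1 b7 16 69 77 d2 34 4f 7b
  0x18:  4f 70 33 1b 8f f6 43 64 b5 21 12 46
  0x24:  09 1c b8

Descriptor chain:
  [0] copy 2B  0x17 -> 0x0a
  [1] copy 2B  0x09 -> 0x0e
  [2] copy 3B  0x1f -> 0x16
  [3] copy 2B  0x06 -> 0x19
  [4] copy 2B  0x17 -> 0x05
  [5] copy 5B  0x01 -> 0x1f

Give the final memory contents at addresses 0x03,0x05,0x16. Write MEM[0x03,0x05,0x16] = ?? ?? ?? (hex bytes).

MEM[0x03,0x05,0x16] = 66 b5 64

D0: mem[0x0a..0x0b] <- [7b 4f]
D1: mem[0x0e..0x0f] <- [ae 7b]
D2: mem[0x16..0x18] <- [64 b5 21]
D3: mem[0x19..0x1a] <- [48 a3]
D4: mem[0x05..0x06] <- [b5 21]
D5: mem[0x1f..0x23] <- [69 c0 66 98 b5]
query mem[0x03]=0x66, mem[0x05]=0xb5, mem[0x16]=0x64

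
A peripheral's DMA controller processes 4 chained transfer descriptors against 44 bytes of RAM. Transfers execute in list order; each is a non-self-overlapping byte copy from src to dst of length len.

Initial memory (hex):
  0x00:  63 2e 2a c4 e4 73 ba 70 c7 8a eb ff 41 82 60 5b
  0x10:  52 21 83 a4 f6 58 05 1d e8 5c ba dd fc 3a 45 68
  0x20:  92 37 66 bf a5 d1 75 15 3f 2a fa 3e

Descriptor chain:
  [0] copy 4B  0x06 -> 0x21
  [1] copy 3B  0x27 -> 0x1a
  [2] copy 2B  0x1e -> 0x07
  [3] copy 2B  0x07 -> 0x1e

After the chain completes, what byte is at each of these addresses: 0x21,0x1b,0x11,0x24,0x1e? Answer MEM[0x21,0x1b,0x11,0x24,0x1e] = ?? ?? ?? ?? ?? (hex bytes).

MEM[0x21,0x1b,0x11,0x24,0x1e] = ba 3f 21 8a 45

#0 dst[0x21+4] := {0xba,0x70,0xc7,0x8a}
#1 dst[0x1a+3] := {0x15,0x3f,0x2a}
#2 dst[0x07+2] := {0x45,0x68}
#3 dst[0x1e+2] := {0x45,0x68}
query mem[0x21]=0xba, mem[0x1b]=0x3f, mem[0x11]=0x21, mem[0x24]=0x8a, mem[0x1e]=0x45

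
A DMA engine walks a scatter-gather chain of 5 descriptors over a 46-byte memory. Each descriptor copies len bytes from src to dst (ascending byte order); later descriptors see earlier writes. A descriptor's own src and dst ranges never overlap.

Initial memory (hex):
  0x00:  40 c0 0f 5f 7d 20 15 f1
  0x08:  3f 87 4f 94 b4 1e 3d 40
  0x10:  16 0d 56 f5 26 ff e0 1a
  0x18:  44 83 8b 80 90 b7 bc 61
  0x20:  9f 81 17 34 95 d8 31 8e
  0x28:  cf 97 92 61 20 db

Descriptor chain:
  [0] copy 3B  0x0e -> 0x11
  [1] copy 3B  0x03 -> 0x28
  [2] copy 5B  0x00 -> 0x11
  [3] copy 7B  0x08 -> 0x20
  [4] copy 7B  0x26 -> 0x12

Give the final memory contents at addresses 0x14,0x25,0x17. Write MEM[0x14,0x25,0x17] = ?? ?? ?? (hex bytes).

MEM[0x14,0x25,0x17] = 5f 1e 61

#0 dst[0x11+3] := {0x3d,0x40,0x16}
#1 dst[0x28+3] := {0x5f,0x7d,0x20}
#2 dst[0x11+5] := {0x40,0xc0,0x0f,0x5f,0x7d}
#3 dst[0x20+7] := {0x3f,0x87,0x4f,0x94,0xb4,0x1e,0x3d}
#4 dst[0x12+7] := {0x3d,0x8e,0x5f,0x7d,0x20,0x61,0x20}
query mem[0x14]=0x5f, mem[0x25]=0x1e, mem[0x17]=0x61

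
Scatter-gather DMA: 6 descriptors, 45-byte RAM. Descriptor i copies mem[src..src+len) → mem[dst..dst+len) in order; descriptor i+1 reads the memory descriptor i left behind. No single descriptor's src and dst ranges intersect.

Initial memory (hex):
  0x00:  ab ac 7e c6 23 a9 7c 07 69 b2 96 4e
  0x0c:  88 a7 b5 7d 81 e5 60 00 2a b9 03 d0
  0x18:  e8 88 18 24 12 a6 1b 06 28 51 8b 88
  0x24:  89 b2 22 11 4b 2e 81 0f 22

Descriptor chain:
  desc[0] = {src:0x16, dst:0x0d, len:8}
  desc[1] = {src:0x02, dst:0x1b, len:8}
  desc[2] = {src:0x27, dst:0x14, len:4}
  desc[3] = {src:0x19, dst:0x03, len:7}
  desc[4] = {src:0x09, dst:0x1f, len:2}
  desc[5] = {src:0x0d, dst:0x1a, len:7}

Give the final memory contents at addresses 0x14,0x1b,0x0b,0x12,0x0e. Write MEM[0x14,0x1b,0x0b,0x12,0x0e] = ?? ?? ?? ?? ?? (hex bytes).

MEM[0x14,0x1b,0x0b,0x12,0x0e] = 11 d0 4e 24 d0

#0 dst[0x0d+8] := {0x03,0xd0,0xe8,0x88,0x18,0x24,0x12,0xa6}
#1 dst[0x1b+8] := {0x7e,0xc6,0x23,0xa9,0x7c,0x07,0x69,0xb2}
#2 dst[0x14+4] := {0x11,0x4b,0x2e,0x81}
#3 dst[0x03+7] := {0x88,0x18,0x7e,0xc6,0x23,0xa9,0x7c}
#4 dst[0x1f+2] := {0x7c,0x96}
#5 dst[0x1a+7] := {0x03,0xd0,0xe8,0x88,0x18,0x24,0x12}
query mem[0x14]=0x11, mem[0x1b]=0xd0, mem[0x0b]=0x4e, mem[0x12]=0x24, mem[0x0e]=0xd0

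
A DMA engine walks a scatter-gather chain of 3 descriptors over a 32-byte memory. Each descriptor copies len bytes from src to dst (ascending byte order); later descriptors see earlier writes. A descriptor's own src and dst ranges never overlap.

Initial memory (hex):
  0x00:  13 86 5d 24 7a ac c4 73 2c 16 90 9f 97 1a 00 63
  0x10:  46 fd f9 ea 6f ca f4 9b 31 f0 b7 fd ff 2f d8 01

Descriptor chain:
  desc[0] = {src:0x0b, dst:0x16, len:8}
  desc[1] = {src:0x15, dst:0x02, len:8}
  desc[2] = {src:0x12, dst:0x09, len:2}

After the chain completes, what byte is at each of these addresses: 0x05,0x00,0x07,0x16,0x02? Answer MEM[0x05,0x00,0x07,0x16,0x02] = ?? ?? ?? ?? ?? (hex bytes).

[0] 0x0b->0x16 len=8 : 9f 97 1a 00 63 46 fd f9
[1] 0x15->0x02 len=8 : ca 9f 97 1a 00 63 46 fd
[2] 0x12->0x09 len=2 : f9 ea
query mem[0x05]=0x1a, mem[0x00]=0x13, mem[0x07]=0x63, mem[0x16]=0x9f, mem[0x02]=0xca

MEM[0x05,0x00,0x07,0x16,0x02] = 1a 13 63 9f ca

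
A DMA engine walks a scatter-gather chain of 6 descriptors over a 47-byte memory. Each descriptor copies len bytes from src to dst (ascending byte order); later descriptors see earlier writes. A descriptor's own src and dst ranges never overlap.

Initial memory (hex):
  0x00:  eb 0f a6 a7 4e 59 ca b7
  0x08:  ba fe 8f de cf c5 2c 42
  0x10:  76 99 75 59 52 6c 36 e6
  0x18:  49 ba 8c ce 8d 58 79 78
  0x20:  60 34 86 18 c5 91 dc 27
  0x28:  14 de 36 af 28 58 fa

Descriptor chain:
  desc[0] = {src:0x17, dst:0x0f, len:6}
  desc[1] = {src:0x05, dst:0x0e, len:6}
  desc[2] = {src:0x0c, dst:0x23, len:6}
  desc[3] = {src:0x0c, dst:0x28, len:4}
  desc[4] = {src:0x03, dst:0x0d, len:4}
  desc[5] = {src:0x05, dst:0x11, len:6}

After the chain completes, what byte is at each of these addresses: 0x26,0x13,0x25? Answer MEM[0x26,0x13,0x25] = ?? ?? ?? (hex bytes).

[0] 0x17->0x0f len=6 : e6 49 ba 8c ce 8d
[1] 0x05->0x0e len=6 : 59 ca b7 ba fe 8f
[2] 0x0c->0x23 len=6 : cf c5 59 ca b7 ba
[3] 0x0c->0x28 len=4 : cf c5 59 ca
[4] 0x03->0x0d len=4 : a7 4e 59 ca
[5] 0x05->0x11 len=6 : 59 ca b7 ba fe 8f
query mem[0x26]=0xca, mem[0x13]=0xb7, mem[0x25]=0x59

MEM[0x26,0x13,0x25] = ca b7 59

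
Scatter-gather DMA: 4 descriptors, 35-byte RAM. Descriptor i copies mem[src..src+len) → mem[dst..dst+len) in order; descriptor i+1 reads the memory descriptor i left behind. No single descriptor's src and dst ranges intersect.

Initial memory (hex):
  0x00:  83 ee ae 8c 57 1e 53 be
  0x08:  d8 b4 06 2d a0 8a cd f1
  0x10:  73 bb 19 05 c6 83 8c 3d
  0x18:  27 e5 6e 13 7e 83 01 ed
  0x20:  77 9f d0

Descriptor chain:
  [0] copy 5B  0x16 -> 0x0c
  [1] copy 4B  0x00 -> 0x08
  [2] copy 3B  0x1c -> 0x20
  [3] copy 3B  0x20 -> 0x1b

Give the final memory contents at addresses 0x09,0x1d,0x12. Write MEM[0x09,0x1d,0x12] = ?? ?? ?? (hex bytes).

D0: mem[0x0c..0x10] <- [8c 3d 27 e5 6e]
D1: mem[0x08..0x0b] <- [83 ee ae 8c]
D2: mem[0x20..0x22] <- [7e 83 01]
D3: mem[0x1b..0x1d] <- [7e 83 01]
query mem[0x09]=0xee, mem[0x1d]=0x01, mem[0x12]=0x19

MEM[0x09,0x1d,0x12] = ee 01 19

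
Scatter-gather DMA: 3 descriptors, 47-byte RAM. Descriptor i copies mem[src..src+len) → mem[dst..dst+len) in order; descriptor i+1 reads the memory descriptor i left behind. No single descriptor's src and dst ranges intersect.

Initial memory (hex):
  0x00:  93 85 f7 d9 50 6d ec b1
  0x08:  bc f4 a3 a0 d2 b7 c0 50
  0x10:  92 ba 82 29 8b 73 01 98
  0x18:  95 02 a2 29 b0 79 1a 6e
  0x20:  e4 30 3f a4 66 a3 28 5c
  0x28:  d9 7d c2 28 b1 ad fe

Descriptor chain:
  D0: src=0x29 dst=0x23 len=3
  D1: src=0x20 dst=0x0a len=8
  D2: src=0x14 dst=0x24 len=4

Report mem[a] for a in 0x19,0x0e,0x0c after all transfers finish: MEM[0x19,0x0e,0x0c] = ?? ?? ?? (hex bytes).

MEM[0x19,0x0e,0x0c] = 02 c2 3f

[0] 0x29->0x23 len=3 : 7d c2 28
[1] 0x20->0x0a len=8 : e4 30 3f 7d c2 28 28 5c
[2] 0x14->0x24 len=4 : 8b 73 01 98
query mem[0x19]=0x02, mem[0x0e]=0xc2, mem[0x0c]=0x3f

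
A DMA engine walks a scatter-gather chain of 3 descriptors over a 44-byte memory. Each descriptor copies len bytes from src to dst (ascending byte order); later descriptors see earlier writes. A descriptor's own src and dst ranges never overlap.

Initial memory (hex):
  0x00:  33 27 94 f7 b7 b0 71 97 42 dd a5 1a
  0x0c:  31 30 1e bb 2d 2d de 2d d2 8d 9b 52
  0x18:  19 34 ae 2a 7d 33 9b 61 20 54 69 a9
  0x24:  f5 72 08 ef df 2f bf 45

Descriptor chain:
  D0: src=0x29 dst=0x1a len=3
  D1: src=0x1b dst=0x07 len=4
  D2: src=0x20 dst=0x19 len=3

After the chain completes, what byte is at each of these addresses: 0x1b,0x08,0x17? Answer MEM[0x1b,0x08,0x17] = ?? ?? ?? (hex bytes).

D0: mem[0x1a..0x1c] <- [2f bf 45]
D1: mem[0x07..0x0a] <- [bf 45 33 9b]
D2: mem[0x19..0x1b] <- [20 54 69]
query mem[0x1b]=0x69, mem[0x08]=0x45, mem[0x17]=0x52

MEM[0x1b,0x08,0x17] = 69 45 52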